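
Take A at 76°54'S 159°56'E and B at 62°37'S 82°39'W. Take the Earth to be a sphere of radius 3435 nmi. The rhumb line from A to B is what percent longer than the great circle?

Great circle: σ = 0.6149 rad → d_gc = Rσ = 2112.1 nmi
Rhumb: Δφ = +0.2493, Δλ = +2.0493, Δψ = +0.7522, q = Δφ/Δψ = 0.3314 → d_rh = R√(Δφ²+q²Δλ²) = 2485.0 nmi
Excess = (2485.0 − 2112.1) / 2112.1 = 372.9 / 2112.1 = 17.66% ≈ 17.7%

17.7%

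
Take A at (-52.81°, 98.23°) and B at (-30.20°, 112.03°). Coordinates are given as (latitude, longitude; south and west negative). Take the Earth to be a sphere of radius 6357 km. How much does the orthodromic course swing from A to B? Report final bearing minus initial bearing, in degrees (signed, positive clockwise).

Initial bearing θ₁ = atan2(sin Δλ cos φ₂, cos φ₁ sin φ₂ − sin φ₁ cos φ₂ cos Δλ) = 29.49°
Final bearing θ₂ = (initial bearing from the destination back to the start) + 180° = 20.14°
Δθ = θ₂ − θ₁ = -9.4°

-9.4°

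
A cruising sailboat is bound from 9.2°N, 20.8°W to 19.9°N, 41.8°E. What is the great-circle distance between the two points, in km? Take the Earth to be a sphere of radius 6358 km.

cos σ = sin φ₁ sin φ₂ + cos φ₁ cos φ₂ cos Δλ
      = sin(9.20°)sin(19.90°) + cos(9.20°)cos(19.90°)cos(62.60°) = 0.4816
σ = 61.212° → d = Rσ = 6358·1.06835 = 6793 km

6793 km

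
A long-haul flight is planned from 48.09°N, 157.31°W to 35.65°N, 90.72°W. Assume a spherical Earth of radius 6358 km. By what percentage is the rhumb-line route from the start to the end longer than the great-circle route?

2.8%

Great circle: σ = 0.8640 rad → d_gc = Rσ = 5493.4 km
Rhumb: Δφ = -0.2171, Δλ = +1.1622, Δψ = -0.2931, q = Δφ/Δψ = 0.7408 → d_rh = R√(Δφ²+q²Δλ²) = 5645.6 km
Excess = (5645.6 − 5493.4) / 5493.4 = 152.2 / 5493.4 = 2.77% ≈ 2.8%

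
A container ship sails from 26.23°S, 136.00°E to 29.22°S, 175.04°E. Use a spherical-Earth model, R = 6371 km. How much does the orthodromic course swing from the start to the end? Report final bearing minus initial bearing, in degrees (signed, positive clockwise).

-18.7°

At departure: θ₁ = atan2(sin Δλ cos φ₂, cos φ₁ sin φ₂ − sin φ₁ cos φ₂ cos Δλ) = 104.12°
At arrival: θ₂ = atan2(sin Δλ cos φ₁, −cos φ₂ sin φ₁ + sin φ₂ cos φ₁ cos Δλ) = 85.38°
Δθ = θ₂ − θ₁ = -18.7°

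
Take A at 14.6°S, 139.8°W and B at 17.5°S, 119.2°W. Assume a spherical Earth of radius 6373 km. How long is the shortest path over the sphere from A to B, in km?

cos σ = sin φ₁ sin φ₂ + cos φ₁ cos φ₂ cos Δλ
      = sin(-14.60°)sin(-17.50°) + cos(-14.60°)cos(-17.50°)cos(20.60°) = 0.9397
σ = 19.998° → d = Rσ = 6373·0.34902 = 2224 km

2224 km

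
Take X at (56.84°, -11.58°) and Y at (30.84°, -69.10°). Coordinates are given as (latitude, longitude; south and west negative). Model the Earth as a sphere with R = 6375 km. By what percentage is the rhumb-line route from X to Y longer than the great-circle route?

2.2%

Great circle: σ = 0.8212 rad → d_gc = Rσ = 5235.1 km
Rhumb: Δφ = -0.4538, Δλ = -1.0039, Δψ = -0.6453, q = Δφ/Δψ = 0.7033 → d_rh = R√(Δφ²+q²Δλ²) = 5350.4 km
Excess = (5350.4 − 5235.1) / 5235.1 = 115.3 / 5235.1 = 2.20% ≈ 2.2%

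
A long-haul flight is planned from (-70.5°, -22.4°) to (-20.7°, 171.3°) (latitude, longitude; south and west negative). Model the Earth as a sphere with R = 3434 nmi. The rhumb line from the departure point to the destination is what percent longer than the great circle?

Great circle: σ = 1.5410 rad → d_gc = Rσ = 5291.7 nmi
Rhumb: Δφ = +0.8692, Δλ = -2.9025, Δψ = +1.3918, q = Δφ/Δψ = 0.6245 → d_rh = R√(Δφ²+q²Δλ²) = 6902.9 nmi
Excess = (6902.9 − 5291.7) / 5291.7 = 1611.2 / 5291.7 = 30.448% ≈ 30.4%

30.4%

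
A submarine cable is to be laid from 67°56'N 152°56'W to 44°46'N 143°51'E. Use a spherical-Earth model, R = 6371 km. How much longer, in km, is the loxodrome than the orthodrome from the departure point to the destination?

164 km

Great circle: cos σ = sin φ₁ sin φ₂ + cos φ₁ cos φ₂ cos Δλ,  σ = 0.6875 rad → d_gc = 4380.1 km
Rhumb line: Δψ = -0.7592, q = Δφ/Δψ = 0.5326, d_rh = R√(Δφ²+q²Δλ²) = 4544.3 km
Excess = 4544.3 − 4380.1 = 164.2 ≈ 164 km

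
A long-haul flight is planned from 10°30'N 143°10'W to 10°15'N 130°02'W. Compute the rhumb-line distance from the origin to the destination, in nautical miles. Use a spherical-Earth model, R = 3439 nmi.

776 nmi

Δψ = ln[tan(π/4+φ₂/2)/tan(π/4+φ₁/2)] = -0.0044;  Δφ = -0.0044 rad,  Δλ = +0.2292 rad
q = Δφ/Δψ = 0.9836
d = R·√(Δφ² + q²Δλ²) = 3439·0.22551 = 776 nmi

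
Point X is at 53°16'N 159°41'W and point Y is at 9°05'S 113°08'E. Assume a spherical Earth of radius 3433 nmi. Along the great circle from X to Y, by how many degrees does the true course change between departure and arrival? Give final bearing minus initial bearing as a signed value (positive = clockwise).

-45.4°

At departure: θ₁ = atan2(sin Δλ cos φ₂, cos φ₁ sin φ₂ − sin φ₁ cos φ₂ cos Δλ) = 262.30°
At arrival: θ₂ = atan2(sin Δλ cos φ₁, −cos φ₂ sin φ₁ + sin φ₂ cos φ₁ cos Δλ) = 216.89°
Δθ = θ₂ − θ₁ = -45.4°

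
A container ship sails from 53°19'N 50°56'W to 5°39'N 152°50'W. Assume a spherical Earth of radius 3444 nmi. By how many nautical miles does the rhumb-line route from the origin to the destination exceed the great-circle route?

263 nmi

Great circle: cos σ = sin φ₁ sin φ₂ + cos φ₁ cos φ₂ cos Δλ,  σ = 1.6144 rad → d_gc = 5560.1 nmi
Rhumb line: Δψ = -1.0053, q = Δφ/Δψ = 0.8276, d_rh = R√(Δφ²+q²Δλ²) = 5822.7 nmi
Excess = 5822.7 − 5560.1 = 262.6 ≈ 263 nmi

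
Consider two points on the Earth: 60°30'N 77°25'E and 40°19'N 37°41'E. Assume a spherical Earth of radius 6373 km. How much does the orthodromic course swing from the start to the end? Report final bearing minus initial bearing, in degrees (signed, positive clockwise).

-31.6°

Initial bearing θ₁ = atan2(sin Δλ cos φ₂, cos φ₁ sin φ₂ − sin φ₁ cos φ₂ cos Δλ) = 248.52°
Final bearing θ₂ = (initial bearing from the destination back to the start) + 180° = 216.94°
Δθ = θ₂ − θ₁ = -31.6°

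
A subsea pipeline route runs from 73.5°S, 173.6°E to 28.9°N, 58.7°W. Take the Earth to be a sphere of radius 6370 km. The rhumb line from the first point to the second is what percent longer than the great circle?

8.0%

Great circle: σ = 2.2337 rad → d_gc = Rσ = 14228.9 km
Rhumb: Δφ = +1.7872, Δλ = +2.2288, Δψ = +2.4583, q = Δφ/Δψ = 0.7270 → d_rh = R√(Δφ²+q²Δλ²) = 15366.9 km
Excess = (15366.9 − 14228.9) / 14228.9 = 1138.0 / 14228.9 = 8.00% ≈ 8.0%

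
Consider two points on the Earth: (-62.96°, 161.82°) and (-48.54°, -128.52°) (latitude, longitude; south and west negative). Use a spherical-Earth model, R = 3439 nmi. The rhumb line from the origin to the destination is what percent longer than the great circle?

Great circle: σ = 0.6886 rad → d_gc = Rσ = 2368.17 nmi
Rhumb: Δφ = +0.2517, Δλ = +1.2158, Δψ = +0.4536, q = Δφ/Δψ = 0.5548 → d_rh = R√(Δφ²+q²Δλ²) = 2475.94 nmi
Excess = (2475.94 − 2368.17) / 2368.17 = 107.77 / 2368.17 = 4.551% ≈ 4.6%

4.6%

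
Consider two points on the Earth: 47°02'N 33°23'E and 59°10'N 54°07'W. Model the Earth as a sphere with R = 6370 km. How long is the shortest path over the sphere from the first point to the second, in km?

cos σ = sin φ₁ sin φ₂ + cos φ₁ cos φ₂ cos Δλ
      = sin(47.03°)sin(59.17°) + cos(47.03°)cos(59.17°)cos(-87.50°) = 0.6436
σ = 49.942° → d = Rσ = 6370·0.87165 = 5552 km

5552 km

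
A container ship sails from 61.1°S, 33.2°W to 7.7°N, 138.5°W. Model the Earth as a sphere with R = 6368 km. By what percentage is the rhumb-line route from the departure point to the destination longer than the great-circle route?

4.9%

Great circle: σ = 1.8170 rad → d_gc = Rσ = 11570.3 km
Rhumb: Δφ = +1.2008, Δλ = -1.8378, Δψ = +1.4908, q = Δφ/Δψ = 0.8055 → d_rh = R√(Δφ²+q²Δλ²) = 12138.0 km
Excess = (12138.0 − 11570.3) / 11570.3 = 567.7 / 11570.3 = 4.91% ≈ 4.9%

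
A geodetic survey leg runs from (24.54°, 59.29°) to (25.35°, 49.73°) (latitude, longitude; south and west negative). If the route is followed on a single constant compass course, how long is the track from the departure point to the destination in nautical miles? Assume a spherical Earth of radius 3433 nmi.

Δψ = ln[tan(π/4+φ₂/2)/tan(π/4+φ₁/2)] = +0.0156;  Δφ = +0.0141 rad,  Δλ = -0.1669 rad
q = Δφ/Δψ = 0.9067
d = R·√(Δφ² + q²Δλ²) = 3433·0.15195 = 522 nmi

522 nmi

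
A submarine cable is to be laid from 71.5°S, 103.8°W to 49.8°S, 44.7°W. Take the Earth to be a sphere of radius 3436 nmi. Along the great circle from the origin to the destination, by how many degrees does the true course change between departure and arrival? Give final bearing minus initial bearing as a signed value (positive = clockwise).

-53.4°

At departure: θ₁ = atan2(sin Δλ cos φ₂, cos φ₁ sin φ₂ − sin φ₁ cos φ₂ cos Δλ) = 82.59°
At arrival: θ₂ = atan2(sin Δλ cos φ₁, −cos φ₂ sin φ₁ + sin φ₂ cos φ₁ cos Δλ) = 29.18°
Δθ = θ₂ − θ₁ = -53.4°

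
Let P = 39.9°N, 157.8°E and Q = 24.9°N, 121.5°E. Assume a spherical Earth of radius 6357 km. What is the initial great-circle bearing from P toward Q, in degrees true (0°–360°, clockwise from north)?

N = sin Δλ·cos φ₂ = -0.5370;  D = cos φ₁ sin φ₂ − sin φ₁ cos φ₂ cos Δλ = -0.1459
initial course = atan2(N, D) = 254.80°

254.8°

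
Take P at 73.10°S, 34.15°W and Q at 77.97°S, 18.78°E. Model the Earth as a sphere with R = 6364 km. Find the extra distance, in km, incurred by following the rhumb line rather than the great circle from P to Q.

Great circle: cos σ = sin φ₁ sin φ₂ + cos φ₁ cos φ₂ cos Δλ,  σ = 0.2358 rad → d_gc = 1500.8 km
Rhumb line: Δψ = -0.3435, q = Δφ/Δψ = 0.2474, d_rh = R√(Δφ²+q²Δλ²) = 1552.0 km
Excess = 1552.0 − 1500.8 = 51.2 ≈ 51 km

51 km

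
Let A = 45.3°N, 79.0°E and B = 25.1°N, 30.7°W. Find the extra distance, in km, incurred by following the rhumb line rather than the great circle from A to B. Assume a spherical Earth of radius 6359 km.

661 km

Great circle: cos σ = sin φ₁ sin φ₂ + cos φ₁ cos φ₂ cos Δλ,  σ = 1.4839 rad → d_gc = 9436.0 km
Rhumb line: Δψ = -0.4360, q = Δφ/Δψ = 0.8086, d_rh = R√(Δφ²+q²Δλ²) = 10097.1 km
Excess = 10097.1 − 9436.0 = 661.1 ≈ 661 km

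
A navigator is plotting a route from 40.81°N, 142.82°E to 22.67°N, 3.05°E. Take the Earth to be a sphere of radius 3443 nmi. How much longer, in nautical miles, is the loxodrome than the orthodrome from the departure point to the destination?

783 nmi

Great circle: cos σ = sin φ₁ sin φ₂ + cos φ₁ cos φ₂ cos Δλ,  σ = 1.8560 rad → d_gc = 6390.0 nmi
Rhumb line: Δψ = -0.3751, q = Δφ/Δψ = 0.8441, d_rh = R√(Δφ²+q²Δλ²) = 7173.2 nmi
Excess = 7173.2 − 6390.0 = 783.2 ≈ 783 nmi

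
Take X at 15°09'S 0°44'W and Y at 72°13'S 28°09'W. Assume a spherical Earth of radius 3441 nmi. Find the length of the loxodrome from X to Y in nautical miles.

3580 nmi

Δψ = ln[tan(π/4+φ₂/2)/tan(π/4+φ₁/2)] = -1.5875;  Δφ = -0.9960 rad,  Δλ = -0.4785 rad
q = Δφ/Δψ = 0.6274
d = R·√(Δφ² + q²Δλ²) = 3441·1.04027 = 3580 nmi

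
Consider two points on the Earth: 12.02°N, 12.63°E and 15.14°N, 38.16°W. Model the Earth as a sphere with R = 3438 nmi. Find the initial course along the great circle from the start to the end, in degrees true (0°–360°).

279.7°

N = sin Δλ·cos φ₂ = -0.7479;  D = cos φ₁ sin φ₂ − sin φ₁ cos φ₂ cos Δλ = +0.1284
initial course = atan2(N, D) = 279.74°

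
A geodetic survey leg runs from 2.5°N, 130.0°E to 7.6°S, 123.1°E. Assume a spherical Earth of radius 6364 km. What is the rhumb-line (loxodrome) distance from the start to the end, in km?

Δψ = ln[tan(π/4+φ₂/2)/tan(π/4+φ₁/2)] = -0.1767;  Δφ = -0.1763 rad,  Δλ = -0.1204 rad
q = Δφ/Δψ = 0.9977
d = R·√(Δφ² + q²Δλ²) = 6364·0.21333 = 1358 km

1358 km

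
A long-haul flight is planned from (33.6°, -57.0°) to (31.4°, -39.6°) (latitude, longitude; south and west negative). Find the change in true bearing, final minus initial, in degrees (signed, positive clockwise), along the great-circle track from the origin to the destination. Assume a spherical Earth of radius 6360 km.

+9.4°

At departure: θ₁ = atan2(sin Δλ cos φ₂, cos φ₁ sin φ₂ − sin φ₁ cos φ₂ cos Δλ) = 93.76°
At arrival: θ₂ = atan2(sin Δλ cos φ₁, −cos φ₂ sin φ₁ + sin φ₂ cos φ₁ cos Δλ) = 103.16°
Δθ = θ₂ − θ₁ = +9.4°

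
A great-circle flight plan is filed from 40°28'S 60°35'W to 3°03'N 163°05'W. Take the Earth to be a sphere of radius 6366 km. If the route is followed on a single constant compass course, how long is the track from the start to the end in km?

Δψ = ln[tan(π/4+φ₂/2)/tan(π/4+φ₁/2)] = +0.8268;  Δφ = +0.7595 rad,  Δλ = -1.7890 rad
q = Δφ/Δψ = 0.9186
d = R·√(Δφ² + q²Δλ²) = 6366·1.81032 = 11525 km

11525 km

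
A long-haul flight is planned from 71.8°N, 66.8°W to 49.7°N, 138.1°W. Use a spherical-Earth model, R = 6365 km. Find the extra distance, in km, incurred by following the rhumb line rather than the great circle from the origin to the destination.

220 km

Great circle: cos σ = sin φ₁ sin φ₂ + cos φ₁ cos φ₂ cos Δλ,  σ = 0.6612 rad → d_gc = 4208.3 km
Rhumb line: Δψ = -0.8289, q = Δφ/Δψ = 0.4653, d_rh = R√(Δφ²+q²Δλ²) = 4428.5 km
Excess = 4428.5 − 4208.3 = 220.2 ≈ 220 km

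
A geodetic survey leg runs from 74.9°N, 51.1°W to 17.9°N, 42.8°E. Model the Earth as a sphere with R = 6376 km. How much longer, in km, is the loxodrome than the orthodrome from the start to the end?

Great circle: cos σ = sin φ₁ sin φ₂ + cos φ₁ cos φ₂ cos Δλ,  σ = 1.2871 rad → d_gc = 8206.7 km
Rhumb line: Δψ = -1.7032, q = Δφ/Δψ = 0.5841, d_rh = R√(Δφ²+q²Δλ²) = 8802.6 km
Excess = 8802.6 − 8206.7 = 595.9 ≈ 596 km

596 km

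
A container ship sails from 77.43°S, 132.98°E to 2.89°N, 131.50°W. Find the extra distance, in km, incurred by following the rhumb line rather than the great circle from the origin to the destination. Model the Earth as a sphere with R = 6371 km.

650 km

Great circle: cos σ = sin φ₁ sin φ₂ + cos φ₁ cos φ₂ cos Δλ,  σ = 1.6410 rad → d_gc = 10454.6 km
Rhumb line: Δψ = +2.2565, q = Δφ/Δψ = 0.6212, d_rh = R√(Δφ²+q²Δλ²) = 11104.3 km
Excess = 11104.3 − 10454.6 = 649.7 ≈ 650 km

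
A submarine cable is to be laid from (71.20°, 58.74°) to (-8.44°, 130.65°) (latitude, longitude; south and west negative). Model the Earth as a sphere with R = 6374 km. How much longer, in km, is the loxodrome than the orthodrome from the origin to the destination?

275 km

Great circle: cos σ = sin φ₁ sin φ₂ + cos φ₁ cos φ₂ cos Δλ,  σ = 1.6108 rad → d_gc = 10267.0 km
Rhumb line: Δψ = -1.9463, q = Δφ/Δψ = 0.7142, d_rh = R√(Δφ²+q²Δλ²) = 10542.0 km
Excess = 10542.0 − 10267.0 = 275.0 ≈ 275 km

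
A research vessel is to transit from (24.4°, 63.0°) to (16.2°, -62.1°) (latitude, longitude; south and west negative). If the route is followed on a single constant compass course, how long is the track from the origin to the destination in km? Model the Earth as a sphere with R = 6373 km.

13068 km

Δψ = ln[tan(π/4+φ₂/2)/tan(π/4+φ₁/2)] = -0.1528;  Δφ = -0.1431 rad,  Δλ = -2.1834 rad
q = Δφ/Δψ = 0.9369
d = R·√(Δφ² + q²Δλ²) = 6373·2.05057 = 13068 km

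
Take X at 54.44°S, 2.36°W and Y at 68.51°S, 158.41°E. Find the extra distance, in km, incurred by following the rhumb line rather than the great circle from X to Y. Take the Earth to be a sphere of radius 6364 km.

2257 km

Great circle: cos σ = sin φ₁ sin φ₂ + cos φ₁ cos φ₂ cos Δλ,  σ = 0.9815 rad → d_gc = 6246.1 km
Rhumb line: Δψ = -0.5247, q = Δφ/Δψ = 0.4681, d_rh = R√(Δφ²+q²Δλ²) = 8503.0 km
Excess = 8503.0 − 6246.1 = 2256.9 ≈ 2257 km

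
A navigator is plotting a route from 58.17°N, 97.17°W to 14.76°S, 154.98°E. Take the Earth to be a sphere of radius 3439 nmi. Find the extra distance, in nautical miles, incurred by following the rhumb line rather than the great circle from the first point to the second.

265 nmi

Great circle: cos σ = sin φ₁ sin φ₂ + cos φ₁ cos φ₂ cos Δλ,  σ = 1.9528 rad → d_gc = 6715.7 nmi
Rhumb line: Δψ = -1.5153, q = Δφ/Δψ = 0.8400, d_rh = R√(Δφ²+q²Δλ²) = 6980.7 nmi
Excess = 6980.7 − 6715.7 = 265.0 ≈ 265 nmi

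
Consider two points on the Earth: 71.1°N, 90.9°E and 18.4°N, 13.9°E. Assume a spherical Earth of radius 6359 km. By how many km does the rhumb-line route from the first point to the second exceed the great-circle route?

Great circle: cos σ = sin φ₁ sin φ₂ + cos φ₁ cos φ₂ cos Δλ,  σ = 1.1942 rad → d_gc = 7593.8 km
Rhumb line: Δψ = -1.4663, q = Δφ/Δψ = 0.6273, d_rh = R√(Δφ²+q²Δλ²) = 7934.0 km
Excess = 7934.0 − 7593.8 = 340.2 ≈ 340 km

340 km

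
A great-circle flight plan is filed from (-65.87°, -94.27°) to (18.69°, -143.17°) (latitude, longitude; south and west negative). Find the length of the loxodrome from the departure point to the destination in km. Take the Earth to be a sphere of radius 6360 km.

Δψ = ln[tan(π/4+φ₂/2)/tan(π/4+φ₁/2)] = +1.8751;  Δφ = +1.4759 rad,  Δλ = -0.8535 rad
q = Δφ/Δψ = 0.7871
d = R·√(Δφ² + q²Δλ²) = 6360·1.62153 = 10313 km

10313 km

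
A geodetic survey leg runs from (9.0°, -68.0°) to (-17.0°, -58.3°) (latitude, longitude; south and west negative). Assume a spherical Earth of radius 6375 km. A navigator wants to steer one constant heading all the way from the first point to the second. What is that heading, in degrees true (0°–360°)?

159.7°

Meridional parts: M(φ₁)=+0.1577, M(φ₂)=-0.3012 → ΔM = -0.4589;  Δλ = +0.1693 rad
tan C = Δλ / ΔM = -0.3689 → C = 159.75°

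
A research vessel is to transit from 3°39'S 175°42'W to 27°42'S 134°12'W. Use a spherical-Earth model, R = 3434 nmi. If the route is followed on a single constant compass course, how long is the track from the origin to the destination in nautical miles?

2778 nmi

Δψ = ln[tan(π/4+φ₂/2)/tan(π/4+φ₁/2)] = -0.4397;  Δφ = -0.4198 rad,  Δλ = +0.7243 rad
q = Δφ/Δψ = 0.9546
d = R·√(Δφ² + q²Δλ²) = 3434·0.80886 = 2778 nmi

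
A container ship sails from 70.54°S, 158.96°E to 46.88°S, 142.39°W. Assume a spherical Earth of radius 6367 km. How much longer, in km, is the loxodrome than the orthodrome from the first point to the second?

Great circle: cos σ = sin φ₁ sin φ₂ + cos φ₁ cos φ₂ cos Δλ,  σ = 0.6323 rad → d_gc = 4025.5 km
Rhumb line: Δψ = +0.8348, q = Δφ/Δψ = 0.4947, d_rh = R√(Δφ²+q²Δλ²) = 4160.2 km
Excess = 4160.2 − 4025.5 = 134.7 ≈ 135 km

135 km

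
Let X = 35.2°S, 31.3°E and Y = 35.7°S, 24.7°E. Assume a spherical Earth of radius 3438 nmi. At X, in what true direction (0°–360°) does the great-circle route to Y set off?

N = sin Δλ·cos φ₂ = -0.0933;  D = cos φ₁ sin φ₂ − sin φ₁ cos φ₂ cos Δλ = -0.0118
initial course = atan2(N, D) = 262.78°

262.8°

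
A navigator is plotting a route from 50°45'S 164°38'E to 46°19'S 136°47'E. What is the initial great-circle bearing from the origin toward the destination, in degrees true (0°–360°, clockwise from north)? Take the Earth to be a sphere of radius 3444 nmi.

272.7°

θ = atan2( sin Δλ·cos φ₂ ,  cos φ₁ sin φ₂ − sin φ₁ cos φ₂ cos Δλ )
  = atan2(-0.3227, +0.0153) = 272.72°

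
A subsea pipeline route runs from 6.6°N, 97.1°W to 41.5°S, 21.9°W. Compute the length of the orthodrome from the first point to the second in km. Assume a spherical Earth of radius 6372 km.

Haversine: a = sin²(Δφ/2)+cos φ₁ cos φ₂ sin²(Δλ/2) = 0.44306;  σ = 2·atan2(√a,√(1−a))
σ = 83.460° → d = Rσ = 6372·1.45666 = 9282 km

9282 km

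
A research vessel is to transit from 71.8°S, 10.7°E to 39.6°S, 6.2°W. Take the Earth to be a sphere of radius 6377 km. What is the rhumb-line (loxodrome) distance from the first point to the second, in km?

Δψ = ln[tan(π/4+φ₂/2)/tan(π/4+φ₁/2)] = +1.0777;  Δφ = +0.5620 rad,  Δλ = -0.2950 rad
q = Δφ/Δψ = 0.5215
d = R·√(Δφ² + q²Δλ²) = 6377·0.58267 = 3716 km

3716 km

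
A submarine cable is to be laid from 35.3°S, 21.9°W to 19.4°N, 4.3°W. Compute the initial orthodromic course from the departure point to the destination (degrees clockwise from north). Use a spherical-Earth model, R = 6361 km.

19.8°

N = sin Δλ·cos φ₂ = +0.2852;  D = cos φ₁ sin φ₂ − sin φ₁ cos φ₂ cos Δλ = +0.7906
initial course = atan2(N, D) = 19.84°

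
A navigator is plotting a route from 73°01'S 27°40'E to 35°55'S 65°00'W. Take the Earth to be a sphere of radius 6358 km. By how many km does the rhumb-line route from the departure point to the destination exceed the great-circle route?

Great circle: cos σ = sin φ₁ sin φ₂ + cos φ₁ cos φ₂ cos Δλ,  σ = 0.9884 rad → d_gc = 6284.3 km
Rhumb line: Δψ = +1.2293, q = Δφ/Δψ = 0.5267, d_rh = R√(Δφ²+q²Δλ²) = 6803.4 km
Excess = 6803.4 − 6284.3 = 519.1 ≈ 519 km

519 km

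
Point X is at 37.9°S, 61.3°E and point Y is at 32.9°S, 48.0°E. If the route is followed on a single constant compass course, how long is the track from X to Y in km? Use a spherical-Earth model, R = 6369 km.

Δψ = ln[tan(π/4+φ₂/2)/tan(π/4+φ₁/2)] = +0.1071;  Δφ = +0.0873 rad,  Δλ = -0.2321 rad
q = Δφ/Δψ = 0.8146
d = R·√(Δφ² + q²Δλ²) = 6369·0.20826 = 1326 km

1326 km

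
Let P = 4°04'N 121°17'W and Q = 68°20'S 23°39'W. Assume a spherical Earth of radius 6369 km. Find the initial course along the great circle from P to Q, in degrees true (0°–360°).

N = sin Δλ·cos φ₂ = +0.3659;  D = cos φ₁ sin φ₂ − sin φ₁ cos φ₂ cos Δλ = -0.9235
initial course = atan2(N, D) = 158.38°

158.4°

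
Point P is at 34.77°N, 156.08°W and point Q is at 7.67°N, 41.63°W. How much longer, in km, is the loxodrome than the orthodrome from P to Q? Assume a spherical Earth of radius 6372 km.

411 km

Great circle: cos σ = sin φ₁ sin φ₂ + cos φ₁ cos φ₂ cos Δλ,  σ = 1.8347 rad → d_gc = 11690.6 km
Rhumb line: Δψ = -0.5137, q = Δφ/Δψ = 0.9208, d_rh = R√(Δφ²+q²Δλ²) = 12101.3 km
Excess = 12101.3 − 11690.6 = 410.7 ≈ 411 km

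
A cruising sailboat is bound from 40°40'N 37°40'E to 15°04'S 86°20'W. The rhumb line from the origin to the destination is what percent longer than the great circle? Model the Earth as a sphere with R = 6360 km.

Great circle: σ = 2.1883 rad → d_gc = Rσ = 13917.3 km
Rhumb: Δφ = -0.9727, Δλ = -2.1642, Δψ = -1.0442, q = Δφ/Δψ = 0.9315 → d_rh = R√(Δφ²+q²Δλ²) = 14236.5 km
Excess = (14236.5 − 13917.3) / 13917.3 = 319.2 / 13917.3 = 2.29% ≈ 2.3%

2.3%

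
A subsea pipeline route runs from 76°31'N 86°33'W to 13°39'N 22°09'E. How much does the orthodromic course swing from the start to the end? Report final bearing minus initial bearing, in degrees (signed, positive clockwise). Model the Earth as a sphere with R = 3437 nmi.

+98.3°

Initial bearing θ₁ = atan2(sin Δλ cos φ₂, cos φ₁ sin φ₂ − sin φ₁ cos φ₂ cos Δλ) = 68.75°
Final bearing θ₂ = (initial bearing from the destination back to the start) + 180° = 167.08°
Δθ = θ₂ − θ₁ = +98.3°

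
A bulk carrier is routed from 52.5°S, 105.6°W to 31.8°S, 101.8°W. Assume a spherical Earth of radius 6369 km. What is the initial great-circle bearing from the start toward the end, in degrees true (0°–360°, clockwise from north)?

N = sin Δλ·cos φ₂ = +0.0563;  D = cos φ₁ sin φ₂ − sin φ₁ cos φ₂ cos Δλ = +0.3520
initial course = atan2(N, D) = 9.09°

9.1°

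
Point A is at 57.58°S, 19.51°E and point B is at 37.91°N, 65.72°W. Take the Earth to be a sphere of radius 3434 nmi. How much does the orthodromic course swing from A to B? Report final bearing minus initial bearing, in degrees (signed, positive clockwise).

+26.3°

At departure: θ₁ = atan2(sin Δλ cos φ₂, cos φ₁ sin φ₂ − sin φ₁ cos φ₂ cos Δλ) = 296.08°
At arrival: θ₂ = atan2(sin Δλ cos φ₁, −cos φ₂ sin φ₁ + sin φ₂ cos φ₁ cos Δλ) = 322.39°
Δθ = θ₂ − θ₁ = +26.3°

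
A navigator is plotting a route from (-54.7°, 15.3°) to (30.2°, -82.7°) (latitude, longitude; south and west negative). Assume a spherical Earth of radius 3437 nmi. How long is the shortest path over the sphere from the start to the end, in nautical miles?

7120 nmi

Haversine: a = sin²(Δφ/2)+cos φ₁ cos φ₂ sin²(Δλ/2) = 0.74002;  σ = 2·atan2(√a,√(1−a))
σ = 118.688° → d = Rσ = 3437·2.07150 = 7120 nmi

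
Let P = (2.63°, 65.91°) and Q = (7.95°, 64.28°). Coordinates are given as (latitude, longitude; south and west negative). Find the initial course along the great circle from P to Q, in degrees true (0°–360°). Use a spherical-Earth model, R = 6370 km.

θ = atan2( sin Δλ·cos φ₂ ,  cos φ₁ sin φ₂ − sin φ₁ cos φ₂ cos Δλ )
  = atan2(-0.0282, +0.0927) = 343.10°

343.1°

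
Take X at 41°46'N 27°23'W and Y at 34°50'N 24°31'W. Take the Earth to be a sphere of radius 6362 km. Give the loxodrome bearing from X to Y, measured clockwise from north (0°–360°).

162.0°

Δψ = ln[tan(π/4+φ₂/2)/tan(π/4+φ₁/2)] = -0.1544
Δλ = +0.0500 rad (taken the short way round)
course = atan2(Δλ, Δψ) = 162.05°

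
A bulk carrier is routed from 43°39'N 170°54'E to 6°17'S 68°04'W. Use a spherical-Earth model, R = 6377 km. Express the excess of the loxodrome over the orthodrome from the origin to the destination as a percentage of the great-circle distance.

Great circle: σ = 2.0335 rad → d_gc = Rσ = 12967.4 km
Rhumb: Δφ = -0.8715, Δλ = +2.1124, Δψ = -0.9583, q = Δφ/Δψ = 0.9094 → d_rh = R√(Δφ²+q²Δλ²) = 13452.2 km
Excess = (13452.2 − 12967.4) / 12967.4 = 484.8 / 12967.4 = 3.74% ≈ 3.7%

3.7%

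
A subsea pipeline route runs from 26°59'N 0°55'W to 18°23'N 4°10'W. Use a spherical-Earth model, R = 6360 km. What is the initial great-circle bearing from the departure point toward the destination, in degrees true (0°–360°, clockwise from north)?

199.9°

θ = atan2( sin Δλ·cos φ₂ ,  cos φ₁ sin φ₂ − sin φ₁ cos φ₂ cos Δλ )
  = atan2(-0.0538, -0.1488) = 199.87°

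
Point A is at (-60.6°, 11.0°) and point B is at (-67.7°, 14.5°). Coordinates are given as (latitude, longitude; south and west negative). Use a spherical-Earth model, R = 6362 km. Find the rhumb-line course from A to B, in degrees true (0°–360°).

167.9°

Δψ = ln[tan(π/4+φ₂/2)/tan(π/4+φ₁/2)] = -0.2860
Δλ = +0.0611 rad (taken the short way round)
course = atan2(Δλ, Δψ) = 167.94°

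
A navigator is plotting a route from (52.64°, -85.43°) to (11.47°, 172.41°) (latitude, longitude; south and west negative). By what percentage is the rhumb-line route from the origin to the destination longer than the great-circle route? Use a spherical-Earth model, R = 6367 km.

Great circle: σ = 1.5380 rad → d_gc = Rσ = 9792.5 km
Rhumb: Δφ = -0.7186, Δλ = -1.7830, Δψ = -0.8829, q = Δφ/Δψ = 0.8139 → d_rh = R√(Δφ²+q²Δλ²) = 10310.0 km
Excess = (10310.0 − 9792.5) / 9792.5 = 517.5 / 9792.5 = 5.28% ≈ 5.3%

5.3%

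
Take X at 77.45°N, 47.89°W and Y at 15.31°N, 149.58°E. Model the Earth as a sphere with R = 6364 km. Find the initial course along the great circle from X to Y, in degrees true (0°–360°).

343.1°

θ = atan2( sin Δλ·cos φ₂ ,  cos φ₁ sin φ₂ − sin φ₁ cos φ₂ cos Δλ )
  = atan2(-0.2896, +0.9554) = 343.14°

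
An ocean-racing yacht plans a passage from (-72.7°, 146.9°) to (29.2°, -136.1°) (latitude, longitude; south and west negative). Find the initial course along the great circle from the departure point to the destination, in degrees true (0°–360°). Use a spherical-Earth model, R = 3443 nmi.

θ = atan2( sin Δλ·cos φ₂ ,  cos φ₁ sin φ₂ − sin φ₁ cos φ₂ cos Δλ )
  = atan2(+0.8505, +0.3326) = 68.64°

68.6°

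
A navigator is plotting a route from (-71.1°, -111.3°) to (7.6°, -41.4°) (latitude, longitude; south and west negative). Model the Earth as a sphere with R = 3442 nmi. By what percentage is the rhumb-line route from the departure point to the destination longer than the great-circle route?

2.5%

Great circle: σ = 1.5856 rad → d_gc = Rσ = 5457.6 nmi
Rhumb: Δφ = +1.3736, Δλ = +1.2200, Δψ = +1.9261, q = Δφ/Δψ = 0.7131 → d_rh = R√(Δφ²+q²Δλ²) = 5596.4 nmi
Excess = (5596.4 − 5457.6) / 5457.6 = 138.8 / 5457.6 = 2.54% ≈ 2.5%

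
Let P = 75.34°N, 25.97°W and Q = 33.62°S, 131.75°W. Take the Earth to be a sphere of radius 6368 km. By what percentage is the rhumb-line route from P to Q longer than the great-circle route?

4.8%

Great circle: σ = 2.2055 rad → d_gc = Rσ = 14044.9 km
Rhumb: Δφ = -1.9017, Δλ = -1.8462, Δψ = -2.6745, q = Δφ/Δψ = 0.7111 → d_rh = R√(Δφ²+q²Δλ²) = 14715.3 km
Excess = (14715.3 − 14044.9) / 14044.9 = 670.4 / 14044.9 = 4.77% ≈ 4.8%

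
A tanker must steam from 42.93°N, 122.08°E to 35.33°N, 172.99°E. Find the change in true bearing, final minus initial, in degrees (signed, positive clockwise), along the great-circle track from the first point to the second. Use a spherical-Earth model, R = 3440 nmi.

+33.5°

Initial bearing θ₁ = atan2(sin Δλ cos φ₂, cos φ₁ sin φ₂ − sin φ₁ cos φ₂ cos Δλ) = 83.42°
Final bearing θ₂ = (initial bearing from the destination back to the start) + 180° = 116.93°
Δθ = θ₂ − θ₁ = +33.5°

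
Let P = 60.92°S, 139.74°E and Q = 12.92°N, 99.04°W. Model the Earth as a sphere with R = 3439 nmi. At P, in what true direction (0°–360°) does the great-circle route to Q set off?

N = sin Δλ·cos φ₂ = +0.8335;  D = cos φ₁ sin φ₂ − sin φ₁ cos φ₂ cos Δλ = -0.3328
initial course = atan2(N, D) = 111.77°

111.8°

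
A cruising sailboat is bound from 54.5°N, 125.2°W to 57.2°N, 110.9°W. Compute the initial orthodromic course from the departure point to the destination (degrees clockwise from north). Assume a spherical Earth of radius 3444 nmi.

65.6°

θ = atan2( sin Δλ·cos φ₂ ,  cos φ₁ sin φ₂ − sin φ₁ cos φ₂ cos Δλ )
  = atan2(+0.1338, +0.0608) = 65.57°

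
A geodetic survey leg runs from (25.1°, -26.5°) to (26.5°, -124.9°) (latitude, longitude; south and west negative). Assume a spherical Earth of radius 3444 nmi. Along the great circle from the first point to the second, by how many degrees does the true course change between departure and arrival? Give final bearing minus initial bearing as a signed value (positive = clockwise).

-53.5°

Initial bearing θ₁ = atan2(sin Δλ cos φ₂, cos φ₁ sin φ₂ − sin φ₁ cos φ₂ cos Δλ) = 297.43°
Final bearing θ₂ = (initial bearing from the destination back to the start) + 180° = 243.91°
Δθ = θ₂ − θ₁ = -53.5°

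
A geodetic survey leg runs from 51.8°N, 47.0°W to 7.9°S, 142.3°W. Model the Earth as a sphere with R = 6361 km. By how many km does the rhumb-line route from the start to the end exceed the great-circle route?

292 km

Great circle: cos σ = sin φ₁ sin φ₂ + cos φ₁ cos φ₂ cos Δλ,  σ = 1.7361 rad → d_gc = 11043.6 km
Rhumb line: Δψ = -1.1988, q = Δφ/Δψ = 0.8692, d_rh = R√(Δφ²+q²Δλ²) = 11335.5 km
Excess = 11335.5 − 11043.6 = 291.9 ≈ 292 km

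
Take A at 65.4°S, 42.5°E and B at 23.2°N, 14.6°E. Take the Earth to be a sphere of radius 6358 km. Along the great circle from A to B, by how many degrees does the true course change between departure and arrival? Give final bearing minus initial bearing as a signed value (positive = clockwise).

At departure: θ₁ = atan2(sin Δλ cos φ₂, cos φ₁ sin φ₂ − sin φ₁ cos φ₂ cos Δλ) = 334.52°
At arrival: θ₂ = atan2(sin Δλ cos φ₁, −cos φ₂ sin φ₁ + sin φ₂ cos φ₁ cos Δλ) = 348.77°
Δθ = θ₂ − θ₁ = +14.2°

+14.2°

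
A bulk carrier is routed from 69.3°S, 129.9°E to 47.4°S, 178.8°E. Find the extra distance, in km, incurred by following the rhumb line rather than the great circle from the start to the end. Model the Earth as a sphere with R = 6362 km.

82 km

Great circle: cos σ = sin φ₁ sin φ₂ + cos φ₁ cos φ₂ cos Δλ,  σ = 0.5626 rad → d_gc = 3579.39 km
Rhumb line: Δψ = +0.7584, q = Δφ/Δψ = 0.5040, d_rh = R√(Δφ²+q²Δλ²) = 3660.95 km
Excess = 3660.95 − 3579.39 = 81.56 ≈ 82 km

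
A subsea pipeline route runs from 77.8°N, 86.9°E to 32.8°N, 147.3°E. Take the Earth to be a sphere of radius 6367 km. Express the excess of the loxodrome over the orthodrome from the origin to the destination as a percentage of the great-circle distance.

3.3%

Great circle: σ = 0.9056 rad → d_gc = Rσ = 5765.9 km
Rhumb: Δφ = -0.7854, Δλ = +1.0542, Δψ = -1.6296, q = Δφ/Δψ = 0.4820 → d_rh = R√(Δφ²+q²Δλ²) = 5955.8 km
Excess = (5955.8 − 5765.9) / 5765.9 = 189.9 / 5765.9 = 3.29% ≈ 3.3%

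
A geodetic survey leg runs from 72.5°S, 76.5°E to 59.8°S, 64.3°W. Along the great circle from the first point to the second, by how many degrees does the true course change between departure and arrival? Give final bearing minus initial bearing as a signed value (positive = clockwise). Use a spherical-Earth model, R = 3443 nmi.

+137.7°

Initial bearing θ₁ = atan2(sin Δλ cos φ₂, cos φ₁ sin φ₂ − sin φ₁ cos φ₂ cos Δλ) = 206.72°
Final bearing θ₂ = (initial bearing from the destination back to the start) + 180° = 344.41°
Δθ = θ₂ − θ₁ = +137.7°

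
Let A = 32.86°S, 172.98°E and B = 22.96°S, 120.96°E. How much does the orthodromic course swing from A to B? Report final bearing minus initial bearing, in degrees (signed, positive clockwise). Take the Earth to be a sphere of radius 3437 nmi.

Initial bearing θ₁ = atan2(sin Δλ cos φ₂, cos φ₁ sin φ₂ − sin φ₁ cos φ₂ cos Δλ) = 268.40°
Final bearing θ₂ = (initial bearing from the destination back to the start) + 180° = 294.23°
Δθ = θ₂ − θ₁ = +25.8°

+25.8°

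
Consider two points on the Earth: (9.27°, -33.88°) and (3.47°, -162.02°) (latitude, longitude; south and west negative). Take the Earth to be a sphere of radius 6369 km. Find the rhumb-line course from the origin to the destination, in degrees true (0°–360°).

Δψ = ln[tan(π/4+φ₂/2)/tan(π/4+φ₁/2)] = -0.1019
Δλ = -2.2365 rad (taken the short way round)
course = atan2(Δλ, Δψ) = 267.39°

267.4°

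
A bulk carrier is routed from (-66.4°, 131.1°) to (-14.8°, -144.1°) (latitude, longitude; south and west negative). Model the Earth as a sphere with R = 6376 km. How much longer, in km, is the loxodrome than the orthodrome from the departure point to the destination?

Great circle: cos σ = sin φ₁ sin φ₂ + cos φ₁ cos φ₂ cos Δλ,  σ = 1.2983 rad → d_gc = 8277.8 km
Rhumb line: Δψ = +1.3046, q = Δφ/Δψ = 0.6903, d_rh = R√(Δφ²+q²Δλ²) = 8683.8 km
Excess = 8683.8 − 8277.8 = 406.0 ≈ 406 km

406 km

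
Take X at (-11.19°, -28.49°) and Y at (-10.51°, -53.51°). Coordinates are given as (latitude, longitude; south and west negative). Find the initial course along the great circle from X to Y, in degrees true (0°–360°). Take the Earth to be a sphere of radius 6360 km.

269.2°

N = sin Δλ·cos φ₂ = -0.4158;  D = cos φ₁ sin φ₂ − sin φ₁ cos φ₂ cos Δλ = -0.0060
initial course = atan2(N, D) = 269.17°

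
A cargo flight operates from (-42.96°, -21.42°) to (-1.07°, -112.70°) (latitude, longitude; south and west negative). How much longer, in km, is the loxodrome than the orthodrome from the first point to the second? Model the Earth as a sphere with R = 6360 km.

214 km

Great circle: cos σ = sin φ₁ sin φ₂ + cos φ₁ cos φ₂ cos Δλ,  σ = 1.5744 rad → d_gc = 10013.3 km
Rhumb line: Δψ = +0.8132, q = Δφ/Δψ = 0.8991, d_rh = R√(Δφ²+q²Δλ²) = 10227.7 km
Excess = 10227.7 − 10013.3 = 214.4 ≈ 214 km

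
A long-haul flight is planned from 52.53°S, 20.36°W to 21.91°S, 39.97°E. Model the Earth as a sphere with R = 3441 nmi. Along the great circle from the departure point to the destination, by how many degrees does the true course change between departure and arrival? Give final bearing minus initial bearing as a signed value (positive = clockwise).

-40.1°

At departure: θ₁ = atan2(sin Δλ cos φ₂, cos φ₁ sin φ₂ − sin φ₁ cos φ₂ cos Δλ) = 80.32°
At arrival: θ₂ = atan2(sin Δλ cos φ₁, −cos φ₂ sin φ₁ + sin φ₂ cos φ₁ cos Δλ) = 40.27°
Δθ = θ₂ − θ₁ = -40.1°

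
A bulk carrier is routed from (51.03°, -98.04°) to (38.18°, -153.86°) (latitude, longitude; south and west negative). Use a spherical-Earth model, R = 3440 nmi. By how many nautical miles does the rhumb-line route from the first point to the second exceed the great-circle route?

51 nmi

Great circle: cos σ = sin φ₁ sin φ₂ + cos φ₁ cos φ₂ cos Δλ,  σ = 0.7101 rad → d_gc = 2442.6 nmi
Rhumb line: Δψ = -0.3170, q = Δφ/Δψ = 0.7075, d_rh = R√(Δφ²+q²Δλ²) = 2493.6 nmi
Excess = 2493.6 − 2442.6 = 51.0 ≈ 51 nmi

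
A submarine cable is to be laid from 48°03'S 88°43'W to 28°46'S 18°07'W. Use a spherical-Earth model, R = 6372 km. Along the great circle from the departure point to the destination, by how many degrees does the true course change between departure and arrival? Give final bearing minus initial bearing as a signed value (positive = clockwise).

At departure: θ₁ = atan2(sin Δλ cos φ₂, cos φ₁ sin φ₂ − sin φ₁ cos φ₂ cos Δλ) = 97.25°
At arrival: θ₂ = atan2(sin Δλ cos φ₁, −cos φ₂ sin φ₁ + sin φ₂ cos φ₁ cos Δλ) = 49.16°
Δθ = θ₂ − θ₁ = -48.1°

-48.1°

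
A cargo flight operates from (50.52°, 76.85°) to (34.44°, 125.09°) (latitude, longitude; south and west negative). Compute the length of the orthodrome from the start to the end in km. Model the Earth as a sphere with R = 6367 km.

4246 km

cos σ = sin φ₁ sin φ₂ + cos φ₁ cos φ₂ cos Δλ
      = sin(50.52°)sin(34.44°) + cos(50.52°)cos(34.44°)cos(48.24°) = 0.7857
σ = 38.210° → d = Rσ = 6367·0.66690 = 4246 km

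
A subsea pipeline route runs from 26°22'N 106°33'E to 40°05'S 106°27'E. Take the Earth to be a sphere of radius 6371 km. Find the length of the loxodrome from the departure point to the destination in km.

Δψ = ln[tan(π/4+φ₂/2)/tan(π/4+φ₁/2)] = -1.2422;  Δφ = -1.1598 rad,  Δλ = -0.0017 rad
q = Δφ/Δψ = 0.9337
d = R·√(Δφ² + q²Δλ²) = 6371·1.15977 = 7389 km

7389 km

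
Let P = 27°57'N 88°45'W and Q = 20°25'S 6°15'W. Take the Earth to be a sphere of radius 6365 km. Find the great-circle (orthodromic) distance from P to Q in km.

10351 km

Haversine: a = sin²(Δφ/2)+cos φ₁ cos φ₂ sin²(Δλ/2) = 0.52772;  σ = 2·atan2(√a,√(1−a))
σ = 93.178° → d = Rσ = 6365·1.62627 = 10351 km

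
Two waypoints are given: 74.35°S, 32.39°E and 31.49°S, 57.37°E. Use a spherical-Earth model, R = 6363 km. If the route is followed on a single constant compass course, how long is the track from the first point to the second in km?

4984 km

Δψ = ln[tan(π/4+φ₂/2)/tan(π/4+φ₁/2)] = +1.4051;  Δφ = +0.7480 rad,  Δλ = +0.4360 rad
q = Δφ/Δψ = 0.5324
d = R·√(Δφ² + q²Δλ²) = 6363·0.78323 = 4984 km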